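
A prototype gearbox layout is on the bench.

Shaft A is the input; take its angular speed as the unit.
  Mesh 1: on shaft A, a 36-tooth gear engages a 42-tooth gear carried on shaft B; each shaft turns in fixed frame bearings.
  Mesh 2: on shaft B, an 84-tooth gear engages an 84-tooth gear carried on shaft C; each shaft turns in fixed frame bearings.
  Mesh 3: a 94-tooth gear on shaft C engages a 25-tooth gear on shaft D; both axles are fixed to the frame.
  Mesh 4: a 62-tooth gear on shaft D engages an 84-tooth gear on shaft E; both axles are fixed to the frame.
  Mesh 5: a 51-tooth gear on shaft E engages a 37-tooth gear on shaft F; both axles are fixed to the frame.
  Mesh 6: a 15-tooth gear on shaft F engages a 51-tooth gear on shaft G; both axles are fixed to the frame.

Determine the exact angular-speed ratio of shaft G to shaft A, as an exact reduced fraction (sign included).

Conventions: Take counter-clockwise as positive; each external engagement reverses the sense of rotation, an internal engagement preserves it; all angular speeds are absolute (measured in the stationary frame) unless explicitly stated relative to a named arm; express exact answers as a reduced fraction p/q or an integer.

class = fixed-axis compound train [6 meshes; 6 ratios multiply, 6 sense flips]
mesh 1 [36T→42T]: running ratio 6/7, sense −
mesh 2 [84T→84T]: running ratio 6/7, sense +
mesh 3 [94T→25T]: running ratio 564/175, sense −
mesh 4 [62T→84T]: running ratio 2914/1225, sense +
mesh 5 [51T→37T]: running ratio 148614/45325, sense −
mesh 6 [15T→51T]: running ratio 8742/9065, sense +
ω_out/ω_in = 8742/9065

8742/9065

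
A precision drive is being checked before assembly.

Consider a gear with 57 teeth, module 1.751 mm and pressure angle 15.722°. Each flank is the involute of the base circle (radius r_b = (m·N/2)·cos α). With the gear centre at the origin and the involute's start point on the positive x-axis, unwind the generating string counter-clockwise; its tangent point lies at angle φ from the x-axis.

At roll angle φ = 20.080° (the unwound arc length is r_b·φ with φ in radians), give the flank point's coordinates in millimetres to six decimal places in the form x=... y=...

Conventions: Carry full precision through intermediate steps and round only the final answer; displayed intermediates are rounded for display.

single-mesh involute tooth geometry (57T wheel at module 1.751)
pitch radius r_p = m·N/2 = 1.751·57/2 = 49.903500
base radius r_b = r_p·cos α = 49.903500·cos 15.722° = 48.036499
roll angle φ = 20.080° = 0.35046211 rad
x = r_b·(cos φ + φ·sin φ) = 50.896542
y = r_b·(sin φ − φ·cos φ) = 0.680816

x=50.896542 y=0.680816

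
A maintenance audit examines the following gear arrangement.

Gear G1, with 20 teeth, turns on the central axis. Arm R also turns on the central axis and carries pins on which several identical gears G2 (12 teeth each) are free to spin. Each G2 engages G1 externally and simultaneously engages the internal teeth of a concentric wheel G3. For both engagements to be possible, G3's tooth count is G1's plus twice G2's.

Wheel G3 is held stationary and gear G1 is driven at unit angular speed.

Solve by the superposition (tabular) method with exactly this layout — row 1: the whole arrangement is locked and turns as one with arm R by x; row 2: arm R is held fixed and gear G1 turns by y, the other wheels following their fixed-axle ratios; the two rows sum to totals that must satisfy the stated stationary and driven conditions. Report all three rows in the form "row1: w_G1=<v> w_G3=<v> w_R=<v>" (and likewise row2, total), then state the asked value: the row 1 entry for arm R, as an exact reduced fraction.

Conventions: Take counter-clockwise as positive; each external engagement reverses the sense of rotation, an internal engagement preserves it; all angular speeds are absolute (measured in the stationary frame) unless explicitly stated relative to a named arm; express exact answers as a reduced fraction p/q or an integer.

class = planetary set [G3 = 20+2·12 = 44; Willis about the carrier]
superposition row 1 [locked train]: every member turns x
row 2 — arm fixed, fixed-axis ratios: sun y, ring −(20/44)·y, arm 0
boundary: total ω_ring = x − (20/44)·y = 0 and total ω_sun = x + y = 1  ⇒  y = 11/16, x = 5/16
row 2 ring = −(20/44)·11/16 = -5/16
totals (row 1 + row 2): sun 5/16 + 11/16 = 1, ring 5/16 + (-5/16) = 0, arm 5/16 + 0 = 5/16
asked cell (row1, arm) = 5/16

row1: w_G1=5/16 w_G3=5/16 w_R=5/16
row2: w_G1=11/16 w_G3=-5/16 w_R=0
total: w_G1=1 w_G3=0 w_R=5/16
asked value: 5/16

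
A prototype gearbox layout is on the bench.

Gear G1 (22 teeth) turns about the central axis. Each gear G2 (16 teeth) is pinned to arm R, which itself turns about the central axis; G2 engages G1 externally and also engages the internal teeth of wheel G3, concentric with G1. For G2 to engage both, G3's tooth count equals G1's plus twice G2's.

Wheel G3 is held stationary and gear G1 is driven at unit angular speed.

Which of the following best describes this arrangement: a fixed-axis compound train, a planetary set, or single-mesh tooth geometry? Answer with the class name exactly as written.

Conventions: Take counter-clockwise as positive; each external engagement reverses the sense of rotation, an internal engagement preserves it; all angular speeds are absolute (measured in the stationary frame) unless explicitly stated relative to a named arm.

planetary set

class = planetary set [G3 = 22+2·16 = 54; Willis about the carrier]
classification: planetary set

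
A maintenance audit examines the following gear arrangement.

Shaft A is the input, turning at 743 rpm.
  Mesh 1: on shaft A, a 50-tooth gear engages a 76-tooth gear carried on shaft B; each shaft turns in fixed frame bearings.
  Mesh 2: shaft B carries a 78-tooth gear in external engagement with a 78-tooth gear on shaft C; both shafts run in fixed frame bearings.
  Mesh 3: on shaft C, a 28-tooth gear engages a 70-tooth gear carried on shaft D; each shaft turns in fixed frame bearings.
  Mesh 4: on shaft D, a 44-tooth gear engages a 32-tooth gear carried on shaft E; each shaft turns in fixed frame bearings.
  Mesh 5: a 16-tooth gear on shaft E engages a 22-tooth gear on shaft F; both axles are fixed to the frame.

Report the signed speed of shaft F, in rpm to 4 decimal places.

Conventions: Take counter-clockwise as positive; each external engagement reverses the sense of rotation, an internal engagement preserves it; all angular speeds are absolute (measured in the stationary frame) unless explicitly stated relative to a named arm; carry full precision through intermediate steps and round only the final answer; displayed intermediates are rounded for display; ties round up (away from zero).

recognized (6 fixed axles, 5 meshes): fixed-axis compound train
mesh 1 [50T→76T]: ω = 743.0000×50/76 = 488.8158 rpm, sense flips to −
mesh 2 [78T→78T]: ω = 488.8158×78/78 = 488.8158 rpm, sense flips to +
mesh 3 [28T→70T]: ω = 488.8158×28/70 = 195.5263 rpm, sense flips to −
mesh 4 [44T→32T]: ω = 195.5263×44/32 = 268.8487 rpm, sense flips to +
mesh 5 [16T→22T]: ω = 268.8487×16/22 = 195.5263 rpm, sense flips to −
signed output speed = -195.5263 rpm

-195.5263 rpm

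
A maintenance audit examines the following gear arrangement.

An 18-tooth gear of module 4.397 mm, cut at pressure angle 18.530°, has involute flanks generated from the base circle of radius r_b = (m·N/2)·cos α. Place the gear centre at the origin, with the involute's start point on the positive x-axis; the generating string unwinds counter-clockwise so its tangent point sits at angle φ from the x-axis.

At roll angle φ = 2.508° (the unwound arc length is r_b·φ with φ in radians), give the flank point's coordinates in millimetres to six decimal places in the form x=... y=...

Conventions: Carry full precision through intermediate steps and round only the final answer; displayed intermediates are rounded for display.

topology: single-mesh involute geometry — m = 4.397, N = 18
pitch radius r_p = m·N/2 = 4.397·18/2 = 39.573000
base radius r_b = r_p·cos α = 39.573000·cos 18.530° = 37.521432
roll angle φ = 2.508° = 0.04377286 rad
x = r_b·(cos φ + φ·sin φ) = 37.557362
y = r_b·(sin φ − φ·cos φ) = 0.001049

x=37.557362 y=0.001049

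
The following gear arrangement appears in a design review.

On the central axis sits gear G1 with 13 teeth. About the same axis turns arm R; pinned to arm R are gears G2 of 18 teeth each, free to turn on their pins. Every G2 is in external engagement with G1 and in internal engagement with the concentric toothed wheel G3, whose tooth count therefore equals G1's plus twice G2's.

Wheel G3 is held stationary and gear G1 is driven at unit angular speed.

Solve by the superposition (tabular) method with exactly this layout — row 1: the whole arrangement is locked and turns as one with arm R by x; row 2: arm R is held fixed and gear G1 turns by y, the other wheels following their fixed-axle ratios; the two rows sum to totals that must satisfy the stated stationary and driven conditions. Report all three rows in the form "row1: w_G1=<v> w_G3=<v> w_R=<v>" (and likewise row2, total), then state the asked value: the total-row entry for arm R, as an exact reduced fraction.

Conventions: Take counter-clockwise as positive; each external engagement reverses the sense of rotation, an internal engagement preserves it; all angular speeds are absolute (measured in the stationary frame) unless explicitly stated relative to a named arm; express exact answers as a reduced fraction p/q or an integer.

row1: w_G1=13/62 w_G3=13/62 w_R=13/62
row2: w_G1=49/62 w_G3=-13/62 w_R=0
total: w_G1=1 w_G3=0 w_R=13/62
asked value: 13/62

class = planetary set [G3 = 13+2·18 = 49; Willis about the carrier]
row 1: whole set turns with the arm by x
row 2: sun turns y, ring = −(13/49)·y, arm 0
boundary: total ω_ring = x − (13/49)·y = 0 and total ω_sun = x + y = 1  ⇒  y = 49/62, x = 13/62
row 2 ring = −(13/49)·49/62 = -13/62
totals (row 1 + row 2): sun 13/62 + 49/62 = 1, ring 13/62 + (-13/62) = 0, arm 13/62 + 0 = 13/62
asked cell (total, arm) = 13/62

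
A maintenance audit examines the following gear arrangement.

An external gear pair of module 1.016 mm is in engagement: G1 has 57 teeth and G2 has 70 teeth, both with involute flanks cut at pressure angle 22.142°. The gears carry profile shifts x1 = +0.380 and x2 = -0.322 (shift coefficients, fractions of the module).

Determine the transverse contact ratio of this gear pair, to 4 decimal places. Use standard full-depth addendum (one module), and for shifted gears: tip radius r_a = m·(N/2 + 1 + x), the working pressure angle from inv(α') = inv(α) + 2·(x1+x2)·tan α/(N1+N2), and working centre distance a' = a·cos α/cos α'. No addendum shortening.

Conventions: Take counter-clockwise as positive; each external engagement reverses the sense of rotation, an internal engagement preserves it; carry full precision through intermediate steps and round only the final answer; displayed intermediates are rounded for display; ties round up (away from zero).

single-mesh involute tooth geometry (57T engaging 70T at module 1.016)
base radii: r_b1 = 26.820570, r_b2 = 32.937542
tip radii: r_a1 = 30.358080, r_a2 = 36.248848
inv(α') = inv(22.142°) + 2·(+0.380-0.322)·tan α/(57+70) = 0.02083292  ⇒  α' = 22.26979°
a' = a·cos α / cos α' = 64.5160·cos 22.142°/cos 22.26979° = 64.574767
action lengths: √(r_a1²−r_b1²) = 14.222167, √(r_a2²−r_b2²) = 15.135960
base pitch p_b = π·m·cos α = 2.956467
CR = (14.222167 + 15.135960 − 64.574767·sin 22.26979°)/2.956467 = 1.652762
contact ratio ≈ 1.6528

1.6528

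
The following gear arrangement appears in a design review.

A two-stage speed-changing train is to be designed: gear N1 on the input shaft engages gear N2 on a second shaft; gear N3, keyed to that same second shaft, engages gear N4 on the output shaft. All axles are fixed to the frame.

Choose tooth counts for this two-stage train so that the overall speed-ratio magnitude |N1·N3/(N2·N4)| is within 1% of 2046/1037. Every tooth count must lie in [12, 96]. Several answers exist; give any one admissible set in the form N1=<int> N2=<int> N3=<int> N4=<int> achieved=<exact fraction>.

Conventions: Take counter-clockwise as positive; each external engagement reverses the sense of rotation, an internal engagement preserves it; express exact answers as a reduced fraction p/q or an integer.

2-stage fixed-axis compound train for ratio 2046/1037
target = 2046/1037 in lowest terms: an exact hit needs N1·N3 = k·2046 and N2·N4 = k·1037 for one integer k, every count in [12, 96]; additionally prefer no 1:1 stage (N1 ≠ N2, N3 ≠ N4)
k = 1: N1·N3 = 2046 = 22·93, N2·N4 = 1037 = 17·61
achieved = 22·93/(17·61) = 2046/1037; |achieved − target| = 0 ≤ 1023/51850 ✓

N1=22 N2=17 N3=93 N4=61 achieved=2046/1037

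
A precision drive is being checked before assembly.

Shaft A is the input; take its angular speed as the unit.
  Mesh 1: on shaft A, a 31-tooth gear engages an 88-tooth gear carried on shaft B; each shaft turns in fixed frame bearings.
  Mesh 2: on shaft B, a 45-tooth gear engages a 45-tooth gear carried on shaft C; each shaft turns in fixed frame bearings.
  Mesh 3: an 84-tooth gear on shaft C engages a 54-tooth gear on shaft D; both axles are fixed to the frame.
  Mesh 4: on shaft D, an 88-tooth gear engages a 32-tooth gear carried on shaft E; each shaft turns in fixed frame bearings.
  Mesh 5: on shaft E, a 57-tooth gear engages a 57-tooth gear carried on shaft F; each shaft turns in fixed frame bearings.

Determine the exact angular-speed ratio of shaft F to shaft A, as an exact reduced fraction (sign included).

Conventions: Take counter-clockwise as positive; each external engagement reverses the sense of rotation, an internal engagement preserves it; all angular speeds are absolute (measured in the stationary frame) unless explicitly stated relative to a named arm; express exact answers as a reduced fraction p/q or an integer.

-217/144

class = fixed-axis compound train [5 meshes; 5 ratios multiply, 5 sense flips]
mesh 1 [31T→88T]: running ratio 31/88, sense −
mesh 2 [45T→45T]: running ratio 31/88, sense +
mesh 3 [84T→54T]: running ratio 217/396, sense −
mesh 4 [88T→32T]: running ratio 217/144, sense +
mesh 5 [57T→57T]: running ratio 217/144, sense −
ω_out/ω_in = -217/144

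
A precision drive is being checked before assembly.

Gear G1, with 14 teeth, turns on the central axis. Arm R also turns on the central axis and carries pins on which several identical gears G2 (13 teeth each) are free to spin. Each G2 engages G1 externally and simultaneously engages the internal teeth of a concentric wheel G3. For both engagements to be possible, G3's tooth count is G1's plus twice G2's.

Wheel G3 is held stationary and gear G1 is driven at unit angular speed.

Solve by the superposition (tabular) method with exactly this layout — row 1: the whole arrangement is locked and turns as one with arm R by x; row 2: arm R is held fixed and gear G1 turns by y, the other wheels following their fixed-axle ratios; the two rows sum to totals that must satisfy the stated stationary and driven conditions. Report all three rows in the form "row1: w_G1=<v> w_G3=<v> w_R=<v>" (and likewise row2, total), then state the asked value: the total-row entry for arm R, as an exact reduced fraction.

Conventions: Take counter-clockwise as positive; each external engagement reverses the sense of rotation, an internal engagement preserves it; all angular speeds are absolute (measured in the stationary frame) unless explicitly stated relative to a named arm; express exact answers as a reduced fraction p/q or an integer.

row1: w_G1=7/27 w_G3=7/27 w_R=7/27
row2: w_G1=20/27 w_G3=-7/27 w_R=0
total: w_G1=1 w_G3=0 w_R=7/27
asked value: 7/27

class = planetary set [G3 = 14+2·13 = 40; Willis about the carrier]
row 1 — lock + rotate with arm: ω_sun = ω_ring = ω_arm = x
superposition row 2 [arm held]: sun y, ring −(14/40)·y, arm 0
boundary: total ω_ring = x − (14/40)·y = 0 and total ω_sun = x + y = 1  ⇒  y = 20/27, x = 7/27
row 2 ring = −(14/40)·20/27 = -7/27
totals (row 1 + row 2): sun 7/27 + 20/27 = 1, ring 7/27 + (-7/27) = 0, arm 7/27 + 0 = 7/27
asked cell (total, arm) = 7/27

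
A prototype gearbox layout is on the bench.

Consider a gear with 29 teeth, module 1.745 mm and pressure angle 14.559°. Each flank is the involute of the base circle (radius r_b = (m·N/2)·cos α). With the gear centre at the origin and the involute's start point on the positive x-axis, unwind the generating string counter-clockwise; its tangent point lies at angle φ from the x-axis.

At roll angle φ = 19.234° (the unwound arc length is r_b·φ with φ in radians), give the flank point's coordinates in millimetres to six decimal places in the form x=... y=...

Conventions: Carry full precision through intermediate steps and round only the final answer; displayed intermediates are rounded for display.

x=25.831303 y=0.305356

class = single-mesh tooth geometry [base-circle involute, m = 1.745, 29T]
pitch radius r_p = m·N/2 = 1.745·29/2 = 25.302500
base radius r_b = r_p·cos α = 25.302500·cos 14.559° = 24.490019
roll angle φ = 19.234° = 0.33569663 rad
x = r_b·(cos φ + φ·sin φ) = 25.831303
y = r_b·(sin φ − φ·cos φ) = 0.305356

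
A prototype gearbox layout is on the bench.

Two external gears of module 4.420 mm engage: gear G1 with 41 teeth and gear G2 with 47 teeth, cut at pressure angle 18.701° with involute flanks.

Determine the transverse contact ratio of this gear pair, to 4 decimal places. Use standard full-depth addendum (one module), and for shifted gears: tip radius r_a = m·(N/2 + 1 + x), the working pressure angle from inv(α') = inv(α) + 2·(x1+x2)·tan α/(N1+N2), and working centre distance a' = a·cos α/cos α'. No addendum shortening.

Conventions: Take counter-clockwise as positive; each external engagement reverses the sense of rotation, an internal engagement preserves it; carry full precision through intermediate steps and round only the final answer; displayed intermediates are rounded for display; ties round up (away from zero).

1.8008

single-mesh involute tooth geometry (41T engaging 47T at module 4.420)
base radii: r_b1 = 85.826216, r_b2 = 98.386150
tip radii: r_a1 = 95.030000, r_a2 = 108.290000
no profile shift: α' = α, a' = a
action lengths: √(r_a1²−r_b1²) = 40.799038, √(r_a2²−r_b2²) = 45.242563
base pitch p_b = π·m·cos α = 13.152732
CR = (40.799038 + 45.242563 − 194.480000·sin 18.70100°)/13.152732 = 1.800810
contact ratio ≈ 1.8008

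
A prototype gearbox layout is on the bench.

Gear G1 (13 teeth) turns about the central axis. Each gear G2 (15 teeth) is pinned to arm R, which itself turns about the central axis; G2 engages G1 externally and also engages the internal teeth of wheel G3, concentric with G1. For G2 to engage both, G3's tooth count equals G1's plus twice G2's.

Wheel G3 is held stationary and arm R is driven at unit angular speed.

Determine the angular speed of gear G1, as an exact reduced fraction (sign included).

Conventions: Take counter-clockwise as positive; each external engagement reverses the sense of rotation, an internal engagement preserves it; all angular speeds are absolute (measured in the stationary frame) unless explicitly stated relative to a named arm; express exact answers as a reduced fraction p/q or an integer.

recognized (axles ride arm R): planetary set, 13/15/43 teeth
ring teeth: 13 + 2·15 = 43
13(ω_sun−ω_arm) = −43(ω_ring−ω_arm),  ω_ring = 0, ω_arm = 1
ω_sun = 1 − (43/13)(0−1) = 56/13
exact speed ratio = 56/13

56/13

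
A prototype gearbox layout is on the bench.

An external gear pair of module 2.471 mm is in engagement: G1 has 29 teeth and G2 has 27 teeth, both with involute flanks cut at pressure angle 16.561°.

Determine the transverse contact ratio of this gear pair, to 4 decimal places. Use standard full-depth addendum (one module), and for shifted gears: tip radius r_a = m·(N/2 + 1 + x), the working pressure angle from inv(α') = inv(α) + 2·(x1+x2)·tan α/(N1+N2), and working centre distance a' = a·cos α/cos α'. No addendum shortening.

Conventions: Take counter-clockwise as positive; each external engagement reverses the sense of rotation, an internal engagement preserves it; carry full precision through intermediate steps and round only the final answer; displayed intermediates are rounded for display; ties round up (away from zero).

single-mesh involute tooth geometry (29T engaging 27T at module 2.471)
base radii: r_b1 = 34.343178, r_b2 = 31.974683
tip radii: r_a1 = 38.300500, r_a2 = 35.829500
no profile shift: α' = α, a' = a
action lengths: √(r_a1²−r_b1²) = 16.955070, √(r_a2²−r_b2²) = 16.167025
base pitch p_b = π·m·cos α = 7.440847
CR = (16.955070 + 16.167025 − 69.188000·sin 16.56100°)/7.440847 = 1.801008
contact ratio ≈ 1.8010

1.8010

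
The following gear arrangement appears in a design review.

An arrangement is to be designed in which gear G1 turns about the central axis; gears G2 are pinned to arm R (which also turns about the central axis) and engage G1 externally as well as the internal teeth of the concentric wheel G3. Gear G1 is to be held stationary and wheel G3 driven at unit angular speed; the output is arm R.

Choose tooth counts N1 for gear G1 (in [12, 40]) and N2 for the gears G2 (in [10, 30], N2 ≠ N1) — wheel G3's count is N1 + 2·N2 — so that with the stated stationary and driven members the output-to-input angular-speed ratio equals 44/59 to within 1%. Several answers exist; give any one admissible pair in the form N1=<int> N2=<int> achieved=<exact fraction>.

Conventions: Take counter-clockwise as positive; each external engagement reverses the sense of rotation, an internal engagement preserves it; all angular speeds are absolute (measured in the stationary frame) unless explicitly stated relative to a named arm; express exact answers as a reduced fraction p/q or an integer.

planetary set to be sized for 44/59 (Willis relation)
Willis with ω_sun = 0: ω_arm/ω_ring = N3/(N1+N3); set equal to 44/59  ⇒  N3/N1 = (44/59)/(1 − 44/59) = 44/15
N3 = N1 + 2·N2  ⇒  N2/N1 = (N3/N1 − 1)/2 = (44/15 − 1)/2 = 29/30
smallest multiple with N1 ≥ 12 and N2 ≥ 10: k = 1  ⇒  N1 = 1·30 = 30, N2 = 1·29 = 29 (N1 ≤ 40, N2 ≤ 30, N2 ≠ N1 ✓), N3 = 30 + 2·29 = 88
check: N3/(N1+N3) with N1 = 30, N3 = 88 gives 44/59; |achieved − target| = 0 ≤ 11/1475 ✓

N1=30 N2=29 achieved=44/59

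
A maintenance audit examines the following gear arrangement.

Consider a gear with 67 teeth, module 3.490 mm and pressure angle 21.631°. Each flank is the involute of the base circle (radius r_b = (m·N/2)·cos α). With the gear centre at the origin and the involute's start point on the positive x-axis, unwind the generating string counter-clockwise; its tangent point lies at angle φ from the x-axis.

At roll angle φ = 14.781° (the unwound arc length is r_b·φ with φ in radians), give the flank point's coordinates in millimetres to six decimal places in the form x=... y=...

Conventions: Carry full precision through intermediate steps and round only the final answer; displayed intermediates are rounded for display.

class = single-mesh tooth geometry [base-circle involute, m = 3.490, 67T]
pitch radius r_p = m·N/2 = 3.490·67/2 = 116.915000
base radius r_b = r_p·cos α = 116.915000·cos 21.631° = 108.681515
roll angle φ = 14.781° = 0.25797712 rad
x = r_b·(cos φ + φ·sin φ) = 112.238063
y = r_b·(sin φ − φ·cos φ) = 0.617853

x=112.238063 y=0.617853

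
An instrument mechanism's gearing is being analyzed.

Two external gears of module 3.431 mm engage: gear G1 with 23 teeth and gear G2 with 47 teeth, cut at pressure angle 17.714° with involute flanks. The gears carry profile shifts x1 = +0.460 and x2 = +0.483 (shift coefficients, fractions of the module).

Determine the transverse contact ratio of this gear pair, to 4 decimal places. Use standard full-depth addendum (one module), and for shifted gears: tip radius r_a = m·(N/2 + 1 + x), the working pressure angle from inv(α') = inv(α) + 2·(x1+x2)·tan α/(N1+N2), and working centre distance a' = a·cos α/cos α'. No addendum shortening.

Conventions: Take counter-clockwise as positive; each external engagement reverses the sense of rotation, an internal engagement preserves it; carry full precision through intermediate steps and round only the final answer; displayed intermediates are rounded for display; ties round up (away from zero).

single-mesh involute tooth geometry (23T engaging 47T at module 3.431)
base radii: r_b1 = 37.585755, r_b2 = 76.805674
tip radii: r_a1 = 44.465760, r_a2 = 85.716673
inv(α') = inv(17.714°) + 2·(+0.460+0.483)·tan α/(23+47) = 0.01884816  ⇒  α' = 21.56751°
a' = a·cos α / cos α' = 120.0850·cos 17.714°/cos 21.56751° = 123.003513
action lengths: √(r_a1²−r_b1²) = 23.759520, √(r_a2²−r_b2²) = 38.055702
base pitch p_b = π·m·cos α = 10.267751
CR = (23.759520 + 38.055702 − 123.003513·sin 21.56751°)/10.267751 = 1.616660
contact ratio ≈ 1.6167

1.6167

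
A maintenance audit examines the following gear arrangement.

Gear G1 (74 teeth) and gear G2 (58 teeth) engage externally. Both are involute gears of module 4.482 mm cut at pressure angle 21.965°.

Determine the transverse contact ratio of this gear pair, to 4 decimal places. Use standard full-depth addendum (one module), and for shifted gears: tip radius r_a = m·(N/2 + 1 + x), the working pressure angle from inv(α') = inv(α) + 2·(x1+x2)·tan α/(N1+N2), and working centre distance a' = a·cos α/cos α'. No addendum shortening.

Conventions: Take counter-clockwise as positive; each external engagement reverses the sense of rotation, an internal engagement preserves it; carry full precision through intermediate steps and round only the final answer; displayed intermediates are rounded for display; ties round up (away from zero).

1.6923

recognized (one external pair, fixed centres): single-mesh tooth geometry, m = 4.482, N1 = 74, N2 = 58
base radii: r_b1 = 153.796527, r_b2 = 120.543224
tip radii: r_a1 = 170.316000, r_a2 = 134.460000
no profile shift: α' = α, a' = a
action lengths: √(r_a1²−r_b1²) = 73.172181, √(r_a2²−r_b2²) = 59.571996
base pitch p_b = π·m·cos α = 13.058542
CR = (73.172181 + 59.571996 − 295.812000·sin 21.96500°)/13.058542 = 1.692273
contact ratio ≈ 1.6923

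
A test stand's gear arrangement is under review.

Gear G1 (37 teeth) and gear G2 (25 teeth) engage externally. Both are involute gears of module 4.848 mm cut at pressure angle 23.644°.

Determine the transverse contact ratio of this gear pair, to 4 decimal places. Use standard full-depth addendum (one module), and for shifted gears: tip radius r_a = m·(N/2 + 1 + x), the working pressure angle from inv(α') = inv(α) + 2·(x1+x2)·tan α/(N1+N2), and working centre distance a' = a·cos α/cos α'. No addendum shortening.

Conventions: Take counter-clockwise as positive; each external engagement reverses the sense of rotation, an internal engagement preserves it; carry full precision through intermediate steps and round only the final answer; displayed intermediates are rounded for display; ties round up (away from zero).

1.5165

single-mesh involute tooth geometry (37T engaging 25T at module 4.848)
base radii: r_b1 = 82.159142, r_b2 = 55.512934
tip radii: r_a1 = 94.536000, r_a2 = 65.448000
no profile shift: α' = α, a' = a
action lengths: √(r_a1²−r_b1²) = 46.764631, √(r_a2²−r_b2²) = 34.666336
base pitch p_b = π·m·cos α = 13.951922
CR = (46.764631 + 34.666336 − 150.288000·sin 23.64400°)/13.951922 = 1.516463
contact ratio ≈ 1.5165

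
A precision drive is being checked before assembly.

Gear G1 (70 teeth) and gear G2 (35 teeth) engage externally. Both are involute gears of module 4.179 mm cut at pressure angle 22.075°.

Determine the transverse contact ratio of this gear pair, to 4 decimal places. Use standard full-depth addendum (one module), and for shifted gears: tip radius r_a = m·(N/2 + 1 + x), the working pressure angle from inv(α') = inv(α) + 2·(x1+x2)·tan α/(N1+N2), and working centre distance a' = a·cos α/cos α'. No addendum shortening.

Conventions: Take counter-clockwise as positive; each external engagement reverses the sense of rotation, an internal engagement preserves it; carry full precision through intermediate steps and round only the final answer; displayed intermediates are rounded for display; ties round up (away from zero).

recognized (one external pair, fixed centres): single-mesh tooth geometry, m = 4.179, N1 = 70, N2 = 35
base radii: r_b1 = 135.542708, r_b2 = 67.771354
tip radii: r_a1 = 150.444000, r_a2 = 77.311500
no profile shift: α' = α, a' = a
action lengths: √(r_a1²−r_b1²) = 65.280713, √(r_a2²−r_b2²) = 37.203651
base pitch p_b = π·m·cos α = 12.166285
CR = (65.280713 + 37.203651 − 219.397500·sin 22.07500°)/12.166285 = 1.646386
contact ratio ≈ 1.6464

1.6464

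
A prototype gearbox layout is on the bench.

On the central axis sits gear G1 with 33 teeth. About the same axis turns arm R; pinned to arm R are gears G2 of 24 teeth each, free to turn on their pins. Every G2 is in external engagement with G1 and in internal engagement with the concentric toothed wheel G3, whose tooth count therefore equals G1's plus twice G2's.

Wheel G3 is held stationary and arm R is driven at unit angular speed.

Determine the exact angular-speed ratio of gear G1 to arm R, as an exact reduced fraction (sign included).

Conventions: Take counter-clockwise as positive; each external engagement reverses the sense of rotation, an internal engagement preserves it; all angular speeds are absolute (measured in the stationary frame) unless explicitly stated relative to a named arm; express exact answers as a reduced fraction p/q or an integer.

recognized (axles ride arm R): planetary set, 33/24/81 teeth
ring teeth: 33 + 2·24 = 81
33(ω_sun−ω_arm) = −81(ω_ring−ω_arm),  ω_ring = 0, ω_arm = 1
ω_sun = 1 − (81/33)(0−1) = 38/11
ω_out/ω_in = 38/11

38/11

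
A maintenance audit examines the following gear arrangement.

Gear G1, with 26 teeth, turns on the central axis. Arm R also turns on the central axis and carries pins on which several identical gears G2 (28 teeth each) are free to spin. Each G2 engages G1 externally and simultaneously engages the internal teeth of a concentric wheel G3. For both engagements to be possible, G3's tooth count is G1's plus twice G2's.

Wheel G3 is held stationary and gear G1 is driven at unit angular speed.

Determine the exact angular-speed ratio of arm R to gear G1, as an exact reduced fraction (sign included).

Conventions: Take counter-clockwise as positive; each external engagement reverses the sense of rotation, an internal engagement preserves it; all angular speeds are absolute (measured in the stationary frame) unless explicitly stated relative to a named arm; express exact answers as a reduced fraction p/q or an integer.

13/54

class = planetary set [G3 = 26+2·28 = 82; Willis about the carrier]
ring teeth: 26 + 2·28 = 82
26(ω_sun−ω_arm) = −82(ω_ring−ω_arm),  ω_ring = 0, ω_sun = 1
26(1−ω_arm) = −82(0−ω_arm)  ⇒  108·ω_arm = 26  ⇒  ω_arm = 13/54
ω_out/ω_in = 13/54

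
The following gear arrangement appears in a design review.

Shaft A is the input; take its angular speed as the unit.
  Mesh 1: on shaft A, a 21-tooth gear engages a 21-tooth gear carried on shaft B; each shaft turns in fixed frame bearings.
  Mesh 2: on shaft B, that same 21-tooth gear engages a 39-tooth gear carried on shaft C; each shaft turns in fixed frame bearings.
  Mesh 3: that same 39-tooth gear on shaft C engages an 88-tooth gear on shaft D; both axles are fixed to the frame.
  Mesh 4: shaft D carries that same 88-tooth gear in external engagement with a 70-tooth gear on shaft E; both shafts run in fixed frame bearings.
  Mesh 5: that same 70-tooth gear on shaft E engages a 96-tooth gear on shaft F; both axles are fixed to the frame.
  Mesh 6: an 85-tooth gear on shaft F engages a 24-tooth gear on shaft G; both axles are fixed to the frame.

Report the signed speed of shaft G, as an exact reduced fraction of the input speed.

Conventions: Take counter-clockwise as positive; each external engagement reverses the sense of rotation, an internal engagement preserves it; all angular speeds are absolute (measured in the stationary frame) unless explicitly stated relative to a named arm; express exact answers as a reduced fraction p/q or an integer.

595/768

6-mesh fixed-axis compound train (all bearings frame-fixed)
mesh 1 [21T→21T]: |ω|/ω_in = 1×21/21 = 1, sense flips to −
mesh 2 [21T→39T]: |ω|/ω_in = 1×21/39 = 7/13, sense flips to +
mesh 3 [39T→88T]: |ω|/ω_in = (7/13)×39/88 = 21/88, sense flips to −
mesh 4 [88T→70T]: |ω|/ω_in = (21/88)×88/70 = 3/10, sense flips to +
mesh 5 [70T→96T]: |ω|/ω_in = (3/10)×70/96 = 7/32, sense flips to −
mesh 6 [85T→24T]: |ω|/ω_in = (7/32)×85/24 = 595/768, sense flips to +
signed output speed (× input speed) = 595/768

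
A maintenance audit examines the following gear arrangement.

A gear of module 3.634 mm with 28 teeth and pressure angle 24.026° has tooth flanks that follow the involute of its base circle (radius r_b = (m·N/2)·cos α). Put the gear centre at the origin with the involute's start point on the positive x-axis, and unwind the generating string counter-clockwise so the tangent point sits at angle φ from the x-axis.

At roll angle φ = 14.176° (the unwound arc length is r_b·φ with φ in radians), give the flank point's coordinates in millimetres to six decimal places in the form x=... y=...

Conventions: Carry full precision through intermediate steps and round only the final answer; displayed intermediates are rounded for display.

x=47.868739 y=0.233167

topology: single-mesh involute geometry — m = 3.634, N = 28
pitch radius r_p = m·N/2 = 3.634·28/2 = 50.876000
base radius r_b = r_p·cos α = 50.876000·cos 24.026° = 46.468144
roll angle φ = 14.176° = 0.24741787 rad
x = r_b·(cos φ + φ·sin φ) = 47.868739
y = r_b·(sin φ − φ·cos φ) = 0.233167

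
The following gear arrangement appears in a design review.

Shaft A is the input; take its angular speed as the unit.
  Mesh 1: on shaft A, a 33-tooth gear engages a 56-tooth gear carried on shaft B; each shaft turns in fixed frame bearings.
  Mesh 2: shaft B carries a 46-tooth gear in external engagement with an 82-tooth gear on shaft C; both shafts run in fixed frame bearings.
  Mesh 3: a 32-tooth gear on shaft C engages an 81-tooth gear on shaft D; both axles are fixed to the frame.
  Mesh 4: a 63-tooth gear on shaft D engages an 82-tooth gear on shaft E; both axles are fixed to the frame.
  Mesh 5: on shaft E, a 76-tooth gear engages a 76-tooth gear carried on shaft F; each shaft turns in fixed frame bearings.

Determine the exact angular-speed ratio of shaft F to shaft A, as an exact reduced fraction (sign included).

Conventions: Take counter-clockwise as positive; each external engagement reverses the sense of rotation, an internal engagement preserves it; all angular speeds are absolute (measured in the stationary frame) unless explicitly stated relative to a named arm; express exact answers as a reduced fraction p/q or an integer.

-506/5043

class = fixed-axis compound train [5 meshes; 5 ratios multiply, 5 sense flips]
mesh 1 [33T→56T]: running ratio 33/56, sense −
mesh 2 [46T→82T]: running ratio 759/2296, sense +
mesh 3 [32T→81T]: running ratio 1012/7749, sense −
mesh 4 [63T→82T]: running ratio 506/5043, sense +
mesh 5 [76T→76T]: running ratio 506/5043, sense −
ω_out/ω_in = -506/5043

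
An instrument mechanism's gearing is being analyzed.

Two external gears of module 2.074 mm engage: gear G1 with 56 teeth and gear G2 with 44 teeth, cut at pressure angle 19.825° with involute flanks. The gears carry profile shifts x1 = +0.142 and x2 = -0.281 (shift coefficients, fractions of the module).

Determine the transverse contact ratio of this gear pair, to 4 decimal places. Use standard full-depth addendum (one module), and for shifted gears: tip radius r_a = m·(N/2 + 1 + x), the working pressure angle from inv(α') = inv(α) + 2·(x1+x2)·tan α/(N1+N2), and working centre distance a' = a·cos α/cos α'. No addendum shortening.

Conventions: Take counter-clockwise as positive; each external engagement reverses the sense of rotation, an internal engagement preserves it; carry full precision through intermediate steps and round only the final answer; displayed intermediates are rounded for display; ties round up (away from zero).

1.7934

class = single-mesh tooth geometry [involute pair 56T × 44T, m = 2.074]
base radii: r_b1 = 54.630240, r_b2 = 42.923760
tip radii: r_a1 = 60.440508, r_a2 = 47.119206
inv(α') = inv(19.825°) + 2·(+0.142-0.281)·tan α/(56+44) = 0.01350136  ⇒  α' = 19.37207°
a' = a·cos α / cos α' = 103.7000·cos 19.825°/cos 19.37207° = 103.408530
action lengths: √(r_a1²−r_b1²) = 25.857145, √(r_a2²−r_b2²) = 19.436317
base pitch p_b = π·m·cos α = 6.129499
CR = (25.857145 + 19.436317 − 103.408530·sin 19.37207°)/6.129499 = 1.793412
contact ratio ≈ 1.7934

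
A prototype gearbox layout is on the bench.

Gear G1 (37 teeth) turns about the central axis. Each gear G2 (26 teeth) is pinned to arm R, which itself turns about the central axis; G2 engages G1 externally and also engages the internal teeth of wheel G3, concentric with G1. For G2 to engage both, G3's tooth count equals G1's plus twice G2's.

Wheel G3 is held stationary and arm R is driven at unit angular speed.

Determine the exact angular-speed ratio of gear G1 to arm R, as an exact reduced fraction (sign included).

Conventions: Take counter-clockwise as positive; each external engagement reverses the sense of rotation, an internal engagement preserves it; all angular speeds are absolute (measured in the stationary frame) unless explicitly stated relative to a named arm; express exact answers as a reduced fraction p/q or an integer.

class = planetary set [G3 = 37+2·26 = 89; Willis about the carrier]
ring teeth: 37 + 2·26 = 89
37(ω_sun−ω_arm) = −89(ω_ring−ω_arm),  ω_ring = 0, ω_arm = 1
ω_sun = 1 − (89/37)(0−1) = 126/37
ω_out/ω_in = 126/37

126/37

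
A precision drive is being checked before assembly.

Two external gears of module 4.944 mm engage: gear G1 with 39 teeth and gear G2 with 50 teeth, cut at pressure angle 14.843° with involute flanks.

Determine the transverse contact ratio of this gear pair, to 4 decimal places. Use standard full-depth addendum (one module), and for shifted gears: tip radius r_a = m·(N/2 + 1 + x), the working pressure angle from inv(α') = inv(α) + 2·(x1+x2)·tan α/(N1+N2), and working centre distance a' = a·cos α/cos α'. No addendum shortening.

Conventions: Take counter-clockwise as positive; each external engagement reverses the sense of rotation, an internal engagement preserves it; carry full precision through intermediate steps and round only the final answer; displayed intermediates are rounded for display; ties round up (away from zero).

2.0588

single-mesh involute tooth geometry (39T engaging 50T at module 4.944)
base radii: r_b1 = 93.191001, r_b2 = 119.475642
tip radii: r_a1 = 101.352000, r_a2 = 128.544000
no profile shift: α' = α, a' = a
action lengths: √(r_a1²−r_b1²) = 39.845518, √(r_a2²−r_b2²) = 47.425003
base pitch p_b = π·m·cos α = 15.013752
CR = (39.845518 + 47.425003 − 220.008000·sin 14.84300°)/15.013752 = 2.058832
contact ratio ≈ 2.0588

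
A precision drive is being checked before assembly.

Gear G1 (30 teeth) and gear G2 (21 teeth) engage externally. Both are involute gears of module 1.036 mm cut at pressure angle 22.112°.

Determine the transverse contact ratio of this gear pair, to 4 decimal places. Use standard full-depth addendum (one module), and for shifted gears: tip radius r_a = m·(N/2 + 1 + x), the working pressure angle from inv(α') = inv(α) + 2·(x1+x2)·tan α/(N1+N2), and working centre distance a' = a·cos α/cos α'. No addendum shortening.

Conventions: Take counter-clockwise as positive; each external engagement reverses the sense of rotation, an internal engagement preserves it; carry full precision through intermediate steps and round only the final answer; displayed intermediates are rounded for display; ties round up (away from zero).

1.5340

class = single-mesh tooth geometry [involute pair 30T × 21T, m = 1.036]
base radii: r_b1 = 14.397030, r_b2 = 10.077921
tip radii: r_a1 = 16.576000, r_a2 = 11.914000
no profile shift: α' = α, a' = a
action lengths: √(r_a1²−r_b1²) = 8.215187, √(r_a2²−r_b2²) = 6.354440
base pitch p_b = π·m·cos α = 3.015307
CR = (8.215187 + 6.354440 − 26.418000·sin 22.11200°)/3.015307 = 1.533976
contact ratio ≈ 1.5340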